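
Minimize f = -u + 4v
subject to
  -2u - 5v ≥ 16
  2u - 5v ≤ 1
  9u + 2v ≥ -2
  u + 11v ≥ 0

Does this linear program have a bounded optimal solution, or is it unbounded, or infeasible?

The boundaries -2u - 5v = 16 and u + 11v = 0 meet at (-176/17, 16/17), but that point violates 9u + 2v ≥ -2. Every candidate vertex is excluded by some other constraint, so the feasible region is empty.

infeasible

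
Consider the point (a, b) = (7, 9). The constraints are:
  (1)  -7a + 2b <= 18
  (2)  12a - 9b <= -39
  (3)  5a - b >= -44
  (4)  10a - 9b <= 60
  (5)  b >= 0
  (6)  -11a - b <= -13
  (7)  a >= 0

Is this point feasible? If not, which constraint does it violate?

not feasible — violates (2)

Constraint (2): 12a - 9b = 3, which is not ≤ -39. All other constraints are satisfied.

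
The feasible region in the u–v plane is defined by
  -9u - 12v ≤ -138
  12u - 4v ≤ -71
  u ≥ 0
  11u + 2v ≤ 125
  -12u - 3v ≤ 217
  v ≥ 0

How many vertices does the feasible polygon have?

3

Intersecting each pair of boundary lines and keeping only the points that satisfy every inequality leaves:
  (0, 71/4)
  (179/34, 2281/68)
  (0, 125/2)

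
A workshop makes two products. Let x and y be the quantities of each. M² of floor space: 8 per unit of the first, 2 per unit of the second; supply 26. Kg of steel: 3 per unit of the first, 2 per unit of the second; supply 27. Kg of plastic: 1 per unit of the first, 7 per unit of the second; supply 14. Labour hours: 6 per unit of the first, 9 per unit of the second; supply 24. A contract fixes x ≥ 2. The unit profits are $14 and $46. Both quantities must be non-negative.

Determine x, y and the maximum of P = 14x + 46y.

Feasible corners and P = 14x + 46y:
  (13/4, 0) → P = 91/2
  (2, 0) → P = 28
  (31/10, 3/5) → P = 71
  (2, 4/3) → P = 268/3

x = 2, y = 4/3, maximum P = 268/3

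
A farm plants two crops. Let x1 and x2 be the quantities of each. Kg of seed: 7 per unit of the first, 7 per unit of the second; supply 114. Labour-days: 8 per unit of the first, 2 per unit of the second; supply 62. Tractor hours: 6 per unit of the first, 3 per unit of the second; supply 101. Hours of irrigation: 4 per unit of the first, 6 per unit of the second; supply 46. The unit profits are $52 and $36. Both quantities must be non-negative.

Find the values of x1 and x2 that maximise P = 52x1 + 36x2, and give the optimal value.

Extreme points and P = 52x1 + 36x2:
  (0, 0) → P = 0
  (0, 23/3) → P = 276
  (31/4, 0) → P = 403
  (7, 3) → P = 472

x1 = 7, x2 = 3, maximum P = 472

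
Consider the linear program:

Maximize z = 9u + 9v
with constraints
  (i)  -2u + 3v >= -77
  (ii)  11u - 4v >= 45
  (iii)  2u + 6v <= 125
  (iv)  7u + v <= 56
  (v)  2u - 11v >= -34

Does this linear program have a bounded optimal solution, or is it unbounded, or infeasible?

bounded optimum

Vertices and z = 9u + 9v:
  (-173/25, -757/25) → z = -1674/5
  (245/23, -427/23) → z = -1638/23
  (631/113, 464/113) → z = 9855/113
  (582/79, 350/79) → z = 8388/79
The feasible region has finitely many vertices and no improving ray; the maximum is 8388/79 at (582/79, 350/79).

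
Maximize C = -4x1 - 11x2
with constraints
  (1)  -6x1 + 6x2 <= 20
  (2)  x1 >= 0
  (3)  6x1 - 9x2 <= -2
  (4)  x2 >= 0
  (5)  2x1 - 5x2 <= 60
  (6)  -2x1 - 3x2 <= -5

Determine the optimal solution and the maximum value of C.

Feasible corners and C = -4x1 - 11x2:
  (0, 10/3) → C = -110/3
  (0, 5/3) → C = -55/3
  (13/12, 17/18) → C = -265/18
The feasible region is unbounded (it extends along (3, 2), (1, 1)), but C strictly decreases along every unbounded feasible direction, so there is no improving ray and the maximum is attained at a vertex.

At the optimal vertex, 6x1 - 9x2 = -2 and -2x1 - 3x2 = -5.
Solving simultaneously gives x1 = 13/12, x2 = 17/18.

x1 = 13/12, x2 = 17/18, maximum C = -265/18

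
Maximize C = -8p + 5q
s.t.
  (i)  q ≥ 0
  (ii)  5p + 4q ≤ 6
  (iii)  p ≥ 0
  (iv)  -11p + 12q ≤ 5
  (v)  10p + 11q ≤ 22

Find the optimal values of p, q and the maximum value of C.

Vertices and C = -8p + 5q:
  (6/5, 0) → C = -48/5
  (0, 0) → C = 0
  (1/2, 7/8) → C = 3/8
  (0, 5/12) → C = 25/12

p = 0, q = 5/12, maximum C = 25/12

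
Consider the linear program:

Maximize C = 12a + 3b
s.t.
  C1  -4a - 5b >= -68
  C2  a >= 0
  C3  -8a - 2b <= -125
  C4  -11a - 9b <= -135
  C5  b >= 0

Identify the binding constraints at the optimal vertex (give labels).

C1 and C5

Feasible corners and C = 12a + 3b:
  (489/32, 11/8) → C = 375/2
  (17, 0) → C = 204
  (125/8, 0) → C = 375/2

The maximum is at (17, 0). Substituting into each constraint, equality holds for C1 and C5; the remaining constraints have slack.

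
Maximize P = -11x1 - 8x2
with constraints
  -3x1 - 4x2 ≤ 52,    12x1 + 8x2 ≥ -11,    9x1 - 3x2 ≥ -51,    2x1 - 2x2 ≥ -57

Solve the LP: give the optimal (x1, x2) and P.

x1 = 31/2, x2 = -197/8, maximum P = 53/2

The feasible region is unbounded (it extends along (4, -3), (1, 1)), but P strictly decreases along every unbounded feasible direction, so there is no improving ray and the maximum is attained at a vertex.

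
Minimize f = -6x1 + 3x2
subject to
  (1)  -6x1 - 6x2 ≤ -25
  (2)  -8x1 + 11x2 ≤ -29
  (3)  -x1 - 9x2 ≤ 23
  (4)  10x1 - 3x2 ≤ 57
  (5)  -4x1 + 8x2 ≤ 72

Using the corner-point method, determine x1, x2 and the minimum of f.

Extreme points and f = -6x1 + 3x2:
  (449/114, 13/57) → f = -436/19
  (139/26, -46/39) → f = -463/13
  (270/43, 83/43) → f = -1371/43

The binding constraints are -6x1 - 6x2 = -25 and 10x1 - 3x2 = 57.
Solving simultaneously gives x1 = 139/26, x2 = -46/39.

x1 = 139/26, x2 = -46/39, minimum f = -463/13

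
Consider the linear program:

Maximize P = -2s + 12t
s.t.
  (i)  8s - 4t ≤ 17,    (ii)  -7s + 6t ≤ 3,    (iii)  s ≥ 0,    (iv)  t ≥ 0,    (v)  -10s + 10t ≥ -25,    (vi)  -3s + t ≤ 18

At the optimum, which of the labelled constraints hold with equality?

(i) and (ii)

Corner points and P = -2s + 12t:
  (57/10, 143/20) → P = 372/5
  (17/8, 0) → P = -17/4
  (0, 1/2) → P = 6
  (0, 0) → P = 0

The maximum is at (57/10, 143/20). Substituting into each constraint, equality holds for (i) and (ii); the remaining constraints have slack.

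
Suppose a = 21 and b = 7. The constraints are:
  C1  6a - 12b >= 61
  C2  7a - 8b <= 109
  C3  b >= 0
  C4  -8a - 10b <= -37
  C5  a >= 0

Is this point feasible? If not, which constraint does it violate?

not feasible — violates C1

Constraint C1: 6a - 12b = 42, which is not ≥ 61. All other constraints are satisfied.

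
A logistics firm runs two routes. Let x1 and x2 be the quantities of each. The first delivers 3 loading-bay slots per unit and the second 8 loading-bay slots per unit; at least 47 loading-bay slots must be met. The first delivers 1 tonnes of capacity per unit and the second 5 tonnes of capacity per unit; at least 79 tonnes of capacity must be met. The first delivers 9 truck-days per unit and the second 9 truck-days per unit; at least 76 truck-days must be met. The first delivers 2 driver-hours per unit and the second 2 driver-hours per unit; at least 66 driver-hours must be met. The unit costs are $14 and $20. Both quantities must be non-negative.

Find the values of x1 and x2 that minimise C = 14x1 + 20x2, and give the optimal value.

x1 = 43/2, x2 = 23/2, minimum C = 531

The feasible region is unbounded (it extends along (0, 1), (1, 0)), but C strictly increases along every unbounded feasible direction, so there is no improving ray and the minimum is attained at a vertex.

The binding constraints are x1 + 5x2 = 79 and 2x1 + 2x2 = 66.
Solving simultaneously gives x1 = 43/2, x2 = 23/2.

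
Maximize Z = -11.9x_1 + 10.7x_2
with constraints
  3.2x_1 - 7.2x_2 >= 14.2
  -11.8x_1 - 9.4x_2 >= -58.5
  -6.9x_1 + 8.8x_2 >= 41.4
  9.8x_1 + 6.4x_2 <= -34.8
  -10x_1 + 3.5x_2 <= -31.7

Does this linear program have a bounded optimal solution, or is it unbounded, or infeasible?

The boundaries 3.2x_1 - 7.2x_2 = 14.2 and -6.9x_1 + 8.8x_2 = 41.4 meet at (-5288/269, -11523/1076), but that point violates -10x_1 + 3.5x_2 ≤ -31.7. Every candidate vertex is excluded by some other constraint, so the feasible region is empty.

infeasible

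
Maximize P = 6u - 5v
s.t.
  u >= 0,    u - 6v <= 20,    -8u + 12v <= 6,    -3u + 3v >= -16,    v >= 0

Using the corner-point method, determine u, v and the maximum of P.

Feasible corners and P = 6u - 5v:
  (0, 1/2) → P = -5/2
  (0, 0) → P = 0
  (35/2, 73/6) → P = 265/6
  (16/3, 0) → P = 32

The optimum lies where -8u + 12v = 6 and -3u + 3v = -16.
Solving simultaneously gives u = 35/2, v = 73/6.

u = 35/2, v = 73/6, maximum P = 265/6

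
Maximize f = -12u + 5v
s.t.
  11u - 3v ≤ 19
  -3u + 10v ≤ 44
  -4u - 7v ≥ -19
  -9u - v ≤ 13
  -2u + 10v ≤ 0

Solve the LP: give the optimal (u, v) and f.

Extreme points and f = -12u + 5v:
  (-10/19, -157/19) → f = -35
  (95/52, 19/52) → f = -1045/52
  (-65/46, -13/46) → f = 715/46

At the optimal vertex, -9u - v = 13 and -2u + 10v = 0.
Solving simultaneously gives u = -65/46, v = -13/46.

u = -65/46, v = -13/46, maximum f = 715/46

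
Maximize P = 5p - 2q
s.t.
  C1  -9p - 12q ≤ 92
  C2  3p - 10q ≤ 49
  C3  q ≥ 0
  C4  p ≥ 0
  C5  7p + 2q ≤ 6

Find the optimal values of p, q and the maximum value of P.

Extreme points and P = 5p - 2q:
  (0, 0) → P = 0
  (6/7, 0) → P = 30/7
  (0, 3) → P = -6

p = 6/7, q = 0, maximum P = 30/7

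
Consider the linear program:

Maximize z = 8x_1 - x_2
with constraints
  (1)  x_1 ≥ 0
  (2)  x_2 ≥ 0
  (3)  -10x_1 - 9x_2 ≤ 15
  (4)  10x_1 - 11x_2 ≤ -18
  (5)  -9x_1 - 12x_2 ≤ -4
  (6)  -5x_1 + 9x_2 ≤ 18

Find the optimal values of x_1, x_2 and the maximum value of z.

x_1 = 36/35, x_2 = 18/7, maximum z = 198/35

Extreme points and z = 8x_1 - x_2:
  (0, 18/11) → z = -18/11
  (0, 2) → z = -2
  (36/35, 18/7) → z = 198/35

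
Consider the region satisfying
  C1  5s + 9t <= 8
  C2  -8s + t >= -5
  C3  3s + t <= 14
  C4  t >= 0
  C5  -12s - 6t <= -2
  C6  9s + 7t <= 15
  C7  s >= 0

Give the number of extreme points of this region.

5

Pairwise boundary intersections that survive every other constraint:
  (53/77, 39/77)
  (0, 8/9)
  (5/8, 0)
  (1/6, 0)
  (0, 1/3)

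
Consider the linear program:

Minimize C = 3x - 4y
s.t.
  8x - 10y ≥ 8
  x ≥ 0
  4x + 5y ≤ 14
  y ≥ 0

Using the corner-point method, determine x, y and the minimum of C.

x = 9/4, y = 1, minimum C = 11/4

Feasible corners and C = 3x - 4y:
  (9/4, 1) → C = 11/4
  (1, 0) → C = 3
  (7/2, 0) → C = 21/2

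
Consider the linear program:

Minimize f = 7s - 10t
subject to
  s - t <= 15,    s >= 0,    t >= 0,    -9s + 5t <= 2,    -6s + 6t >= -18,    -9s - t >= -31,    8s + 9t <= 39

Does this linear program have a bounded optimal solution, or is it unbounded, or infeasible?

bounded optimum

Vertices and f = 7s - 10t:
  (0, 0) → f = 0
  (0, 2/5) → f = -4
  (3, 0) → f = 21
  (177/121, 367/121) → f = -221/11
  (17/5, 2/5) → f = 99/5
  (240/73, 103/73) → f = 650/73
The feasible region has finitely many vertices and no improving ray; the minimum is -221/11 at (177/121, 367/121).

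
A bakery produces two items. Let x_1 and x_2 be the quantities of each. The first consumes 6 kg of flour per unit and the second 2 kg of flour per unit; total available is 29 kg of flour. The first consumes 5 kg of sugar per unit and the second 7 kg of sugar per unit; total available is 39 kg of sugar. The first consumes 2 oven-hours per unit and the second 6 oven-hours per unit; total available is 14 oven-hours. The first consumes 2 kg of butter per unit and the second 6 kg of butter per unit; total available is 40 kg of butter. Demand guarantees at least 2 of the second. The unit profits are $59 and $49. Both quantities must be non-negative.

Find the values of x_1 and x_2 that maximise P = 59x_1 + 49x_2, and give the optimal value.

The binding constraints are 2x_1 + 6x_2 = 14 and x_2 = 2.
Solving simultaneously gives x_1 = 1, x_2 = 2.

x_1 = 1, x_2 = 2, maximum P = 157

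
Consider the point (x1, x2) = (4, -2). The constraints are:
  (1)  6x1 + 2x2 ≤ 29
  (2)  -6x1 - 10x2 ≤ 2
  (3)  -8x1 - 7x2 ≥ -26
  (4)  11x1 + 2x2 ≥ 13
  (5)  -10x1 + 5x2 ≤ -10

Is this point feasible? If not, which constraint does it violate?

feasible

(1): 20 ≤ 29 ✓
(2): -4 ≤ 2 ✓
(3): -18 ≥ -26 ✓
(4): 40 ≥ 13 ✓
(5): -50 ≤ -10 ✓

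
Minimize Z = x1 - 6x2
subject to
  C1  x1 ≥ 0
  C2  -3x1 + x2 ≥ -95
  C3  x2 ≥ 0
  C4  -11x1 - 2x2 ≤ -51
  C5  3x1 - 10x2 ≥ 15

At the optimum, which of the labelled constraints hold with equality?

C2 and C5

Extreme points and Z = x1 - 6x2:
  (95/3, 0) → Z = 95/3
  (935/27, 80/9) → Z = -505/27
  (5, 0) → Z = 5

The minimum is at (935/27, 80/9). Substituting into each constraint, equality holds for C2 and C5; the remaining constraints have slack.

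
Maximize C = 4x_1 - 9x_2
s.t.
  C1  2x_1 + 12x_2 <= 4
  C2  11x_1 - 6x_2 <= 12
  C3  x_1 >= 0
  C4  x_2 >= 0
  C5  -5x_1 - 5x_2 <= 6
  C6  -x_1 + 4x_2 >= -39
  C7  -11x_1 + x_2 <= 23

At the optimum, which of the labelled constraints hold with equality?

C2 and C4

Feasible corners and C = 4x_1 - 9x_2:
  (7/6, 5/36) → C = 41/12
  (0, 1/3) → C = -3
  (12/11, 0) → C = 48/11
  (0, 0) → C = 0

The maximum is at (12/11, 0). Substituting into each constraint, equality holds for C2 and C4; the remaining constraints have slack.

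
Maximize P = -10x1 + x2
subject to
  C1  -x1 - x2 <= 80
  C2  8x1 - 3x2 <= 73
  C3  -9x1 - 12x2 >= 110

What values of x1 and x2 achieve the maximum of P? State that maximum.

Extreme points and P = -10x1 + x2:
  (-167/11, -713/11) → P = 87
  (-850/3, 610/3) → P = 9110/3
  (182/41, -1537/123) → P = -6997/123

x1 = -850/3, x2 = 610/3, maximum P = 9110/3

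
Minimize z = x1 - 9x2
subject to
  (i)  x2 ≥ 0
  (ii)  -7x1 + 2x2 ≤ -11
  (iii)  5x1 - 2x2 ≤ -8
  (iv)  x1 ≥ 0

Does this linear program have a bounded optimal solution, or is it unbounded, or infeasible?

unbounded

From the feasible point (19/2, 111/4), moving in the direction (2, 7) keeps every constraint satisfied while z decreases without bound.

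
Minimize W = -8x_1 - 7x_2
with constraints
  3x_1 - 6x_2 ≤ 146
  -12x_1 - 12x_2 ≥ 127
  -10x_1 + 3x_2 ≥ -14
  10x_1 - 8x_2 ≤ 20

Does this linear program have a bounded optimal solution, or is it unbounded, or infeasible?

bounded optimum

Vertices and W = -8x_1 - 7x_2:
  (-262/9, -350/9) → W = 4546/9
  (-97/27, -755/108) → W = 8389/108
The feasible region has finitely many vertices and no improving ray; the minimum is 8389/108 at (-97/27, -755/108).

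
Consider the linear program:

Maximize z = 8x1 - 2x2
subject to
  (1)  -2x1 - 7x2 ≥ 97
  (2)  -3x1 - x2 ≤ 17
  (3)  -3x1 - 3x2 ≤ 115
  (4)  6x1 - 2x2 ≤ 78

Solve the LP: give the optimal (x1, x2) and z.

Corner points and z = 8x1 - 2x2:
  (-22/19, -257/19) → z = 338/19
  (176/23, -369/23) → z = 2146/23
  (11/3, -28) → z = 256/3

At the optimal vertex, -2x1 - 7x2 = 97 and 6x1 - 2x2 = 78.
Solving simultaneously gives x1 = 176/23, x2 = -369/23.

x1 = 176/23, x2 = -369/23, maximum z = 2146/23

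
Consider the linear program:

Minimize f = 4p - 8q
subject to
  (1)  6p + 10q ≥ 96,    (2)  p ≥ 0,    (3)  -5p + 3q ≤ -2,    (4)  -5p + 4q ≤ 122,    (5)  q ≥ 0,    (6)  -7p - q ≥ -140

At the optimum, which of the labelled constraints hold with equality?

Corner points and f = 4p - 8q:
  (77/17, 117/17) → f = -628/17
  (16, 0) → f = 64
  (211/13, 343/13) → f = -1900/13
  (20, 0) → f = 80

The minimum is at (211/13, 343/13). Substituting into each constraint, equality holds for (3) and (6); the remaining constraints have slack.

(3) and (6)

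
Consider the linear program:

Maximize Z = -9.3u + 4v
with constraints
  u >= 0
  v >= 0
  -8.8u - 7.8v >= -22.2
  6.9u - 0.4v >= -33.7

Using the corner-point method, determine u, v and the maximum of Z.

Corner points and Z = -9.3u + 4v:
  (0, 0) → Z = 0
  (0, 37/13) → Z = 148/13
  (111/44, 0) → Z = -10323/440

u = 0, v = 37/13, maximum Z = 148/13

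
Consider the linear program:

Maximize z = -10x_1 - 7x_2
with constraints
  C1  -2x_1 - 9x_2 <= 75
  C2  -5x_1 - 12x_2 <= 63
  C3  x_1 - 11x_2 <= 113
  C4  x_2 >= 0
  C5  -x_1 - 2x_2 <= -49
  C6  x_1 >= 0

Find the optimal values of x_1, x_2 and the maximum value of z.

Extreme points and z = -10x_1 - 7x_2:
  (113, 0) → z = -1130
  (49, 0) → z = -490
  (0, 49/2) → z = -343/2
The feasible region is unbounded (it extends along (11, 1), (0, 1)), but z strictly decreases along every unbounded feasible direction, so there is no improving ray and the maximum is attained at a vertex.

At the optimal vertex, -x_1 - 2x_2 = -49 and x_1 = 0.
Solving simultaneously gives x_1 = 0, x_2 = 49/2.

x_1 = 0, x_2 = 49/2, maximum z = -343/2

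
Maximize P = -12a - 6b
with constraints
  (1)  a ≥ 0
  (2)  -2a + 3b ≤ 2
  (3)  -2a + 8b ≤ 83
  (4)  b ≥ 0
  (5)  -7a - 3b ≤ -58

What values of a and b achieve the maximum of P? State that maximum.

The feasible region is unbounded (it extends along (1, 0), (4, 1)), but P strictly decreases along every unbounded feasible direction, so there is no improving ray and the maximum is attained at a vertex.

a = 58/7, b = 0, maximum P = -696/7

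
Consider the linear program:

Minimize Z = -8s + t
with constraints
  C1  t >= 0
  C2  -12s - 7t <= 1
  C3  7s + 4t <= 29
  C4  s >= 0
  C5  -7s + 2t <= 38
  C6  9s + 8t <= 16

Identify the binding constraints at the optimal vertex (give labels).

Feasible corners and Z = -8s + t:
  (0, 0) → Z = 0
  (16/9, 0) → Z = -128/9
  (0, 2) → Z = 2

The minimum is at (16/9, 0). Substituting into each constraint, equality holds for C1 and C6; the remaining constraints have slack.

C1 and C6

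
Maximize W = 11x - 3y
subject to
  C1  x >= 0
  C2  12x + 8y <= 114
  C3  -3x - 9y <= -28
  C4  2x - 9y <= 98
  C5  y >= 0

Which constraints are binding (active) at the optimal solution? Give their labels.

Extreme points and W = 11x - 3y:
  (0, 57/4) → W = -171/4
  (0, 28/9) → W = -28/3
  (19/2, 0) → W = 209/2
  (28/3, 0) → W = 308/3

The maximum is at (19/2, 0). Substituting into each constraint, equality holds for C2 and C5; the remaining constraints have slack.

C2 and C5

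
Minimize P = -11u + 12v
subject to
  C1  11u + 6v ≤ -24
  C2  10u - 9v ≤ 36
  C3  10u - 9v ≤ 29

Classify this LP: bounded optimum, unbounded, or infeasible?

unbounded

From the feasible point (-14/53, -559/159), moving in the direction (-9, -10) keeps every constraint satisfied while P decreases without bound.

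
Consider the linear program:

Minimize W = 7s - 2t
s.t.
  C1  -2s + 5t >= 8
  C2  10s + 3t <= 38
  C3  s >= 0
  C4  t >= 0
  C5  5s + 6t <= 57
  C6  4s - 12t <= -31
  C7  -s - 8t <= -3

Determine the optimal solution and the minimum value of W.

Vertices and W = 7s - 2t:
  (19/15, 76/9) → W = -361/45
  (11/4, 7/2) → W = 49/4
  (0, 19/2) → W = -19
  (0, 31/12) → W = -31/6

At the optimal vertex, s = 0 and 5s + 6t = 57.
Solving simultaneously gives s = 0, t = 19/2.

s = 0, t = 19/2, minimum W = -19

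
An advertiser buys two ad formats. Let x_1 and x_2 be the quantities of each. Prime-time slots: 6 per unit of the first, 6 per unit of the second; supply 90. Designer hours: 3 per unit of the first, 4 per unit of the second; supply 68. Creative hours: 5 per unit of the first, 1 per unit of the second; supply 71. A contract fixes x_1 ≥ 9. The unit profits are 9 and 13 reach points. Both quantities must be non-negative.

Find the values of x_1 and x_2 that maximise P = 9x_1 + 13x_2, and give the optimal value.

x_1 = 9, x_2 = 6, maximum P = 159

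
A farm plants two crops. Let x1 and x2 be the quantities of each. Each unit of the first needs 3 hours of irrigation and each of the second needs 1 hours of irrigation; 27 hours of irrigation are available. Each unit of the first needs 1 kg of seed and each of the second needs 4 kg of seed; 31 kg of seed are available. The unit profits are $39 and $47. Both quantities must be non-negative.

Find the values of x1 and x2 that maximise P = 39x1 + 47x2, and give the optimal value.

Vertices and P = 39x1 + 47x2:
  (0, 0) → P = 0
  (0, 31/4) → P = 1457/4
  (9, 0) → P = 351
  (7, 6) → P = 555

The optimum lies where 3x1 + x2 = 27 and x1 + 4x2 = 31.
Solving simultaneously gives x1 = 7, x2 = 6.

x1 = 7, x2 = 6, maximum P = 555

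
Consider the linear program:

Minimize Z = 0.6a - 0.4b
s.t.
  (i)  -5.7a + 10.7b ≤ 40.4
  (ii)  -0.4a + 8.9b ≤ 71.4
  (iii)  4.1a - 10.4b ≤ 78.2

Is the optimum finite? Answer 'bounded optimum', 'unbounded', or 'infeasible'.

Corner points and Z = 0.6a - 0.4b:
  (40442/4645, 39082/4645) → Z = 43162/23225
  (-125690/1541, -61138/1541) → Z = -11078/335
  (143854/3233, 32402/3233) → Z = 366758/16165
The feasible region has finitely many vertices and no improving ray; the minimum is -11078/335 at (-125690/1541, -61138/1541).

bounded optimum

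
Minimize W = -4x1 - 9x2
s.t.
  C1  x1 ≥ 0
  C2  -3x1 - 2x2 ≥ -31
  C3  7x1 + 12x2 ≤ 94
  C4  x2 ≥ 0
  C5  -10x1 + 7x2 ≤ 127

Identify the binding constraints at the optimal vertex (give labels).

Vertices and W = -4x1 - 9x2:
  (0, 47/6) → W = -141/2
  (0, 0) → W = 0
  (92/11, 65/22) → W = -1321/22
  (31/3, 0) → W = -124/3

The minimum is at (0, 47/6). Substituting into each constraint, equality holds for C1 and C3; the remaining constraints have slack.

C1 and C3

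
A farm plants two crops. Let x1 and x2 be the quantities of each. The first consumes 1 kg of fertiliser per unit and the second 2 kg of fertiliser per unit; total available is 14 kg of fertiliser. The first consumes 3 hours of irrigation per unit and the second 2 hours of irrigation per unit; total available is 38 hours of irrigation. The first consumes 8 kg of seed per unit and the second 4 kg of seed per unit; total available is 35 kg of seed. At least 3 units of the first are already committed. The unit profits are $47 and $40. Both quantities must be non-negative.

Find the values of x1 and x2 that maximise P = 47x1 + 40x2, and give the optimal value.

x1 = 3, x2 = 11/4, maximum P = 251

Feasible corners and P = 47x1 + 40x2:
  (35/8, 0) → P = 1645/8
  (3, 0) → P = 141
  (3, 11/4) → P = 251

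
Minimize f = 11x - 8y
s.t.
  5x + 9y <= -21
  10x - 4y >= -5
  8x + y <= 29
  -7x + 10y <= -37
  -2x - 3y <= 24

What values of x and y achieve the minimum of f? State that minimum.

x = -11/4, y = -45/8, minimum f = 59/4

Corner points and f = 11x - 8y:
  (282/67, -313/67) → f = 5606/67
  (123/113, -332/113) → f = 4009/113
  (-11/4, -45/8) → f = 59/4
  (-111/38, -115/19) → f = 619/38
  (111/22, -125/11) → f = 3221/22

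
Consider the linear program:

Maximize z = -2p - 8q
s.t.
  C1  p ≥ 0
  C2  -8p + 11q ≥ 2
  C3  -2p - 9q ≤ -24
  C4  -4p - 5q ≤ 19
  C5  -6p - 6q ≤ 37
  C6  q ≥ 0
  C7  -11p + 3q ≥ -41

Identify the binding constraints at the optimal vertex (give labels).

C1 and C3

Feasible corners and z = -2p - 8q:
  (0, 8/3) → z = -64/3
  (123/47, 98/47) → z = -1030/47
  (457/97, 350/97) → z = -3714/97
The feasible region is unbounded (it extends along (0, 1), (3, 11)), but z strictly decreases along every unbounded feasible direction, so there is no improving ray and the maximum is attained at a vertex.

The maximum is at (0, 8/3). Substituting into each constraint, equality holds for C1 and C3; the remaining constraints have slack.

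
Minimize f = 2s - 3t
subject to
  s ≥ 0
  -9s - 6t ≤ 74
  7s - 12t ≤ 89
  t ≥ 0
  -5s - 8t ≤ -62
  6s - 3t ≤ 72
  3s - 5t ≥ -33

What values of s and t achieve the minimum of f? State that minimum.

s = 46/49, t = 351/49, minimum f = -961/49

At the optimal vertex, -5s - 8t = -62 and 3s - 5t = -33.
Solving simultaneously gives s = 46/49, t = 351/49.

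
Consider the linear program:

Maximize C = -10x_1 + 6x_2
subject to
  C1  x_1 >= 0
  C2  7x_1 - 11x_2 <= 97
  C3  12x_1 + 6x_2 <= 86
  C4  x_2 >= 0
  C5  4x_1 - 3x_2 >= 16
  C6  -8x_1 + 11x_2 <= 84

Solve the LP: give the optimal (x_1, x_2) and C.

Feasible corners and C = -10x_1 + 6x_2:
  (43/6, 0) → C = -215/3
  (59/10, 38/15) → C = -219/5
  (4, 0) → C = -40

x_1 = 4, x_2 = 0, maximum C = -40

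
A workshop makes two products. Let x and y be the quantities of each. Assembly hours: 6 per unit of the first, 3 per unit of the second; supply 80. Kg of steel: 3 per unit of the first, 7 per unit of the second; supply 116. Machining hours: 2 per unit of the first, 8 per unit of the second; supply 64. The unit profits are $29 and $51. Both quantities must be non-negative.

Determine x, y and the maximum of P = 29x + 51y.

x = 32/3, y = 16/3, maximum P = 1744/3

Vertices and P = 29x + 51y:
  (0, 0) → P = 0
  (0, 8) → P = 408
  (40/3, 0) → P = 1160/3
  (32/3, 16/3) → P = 1744/3

The binding constraints are 6x + 3y = 80 and 2x + 8y = 64.
Solving simultaneously gives x = 32/3, y = 16/3.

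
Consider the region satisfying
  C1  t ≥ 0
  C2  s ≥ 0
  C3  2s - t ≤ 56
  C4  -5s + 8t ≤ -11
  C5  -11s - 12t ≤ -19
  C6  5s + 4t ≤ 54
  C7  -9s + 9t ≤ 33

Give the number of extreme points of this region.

Intersecting each pair of boundary lines and keeping only the points that satisfy every inequality leaves:
  (11/5, 0)
  (54/5, 0)
  (119/15, 43/12)

3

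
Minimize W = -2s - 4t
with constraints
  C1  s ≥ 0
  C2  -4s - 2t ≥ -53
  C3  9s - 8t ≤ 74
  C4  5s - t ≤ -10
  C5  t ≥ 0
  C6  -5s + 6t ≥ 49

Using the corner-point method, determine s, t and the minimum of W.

s = 0, t = 53/2, minimum W = -106

Vertices and W = -2s - 4t:
  (0, 53/2) → W = -106
  (0, 10) → W = -40
  (33/14, 305/14) → W = -643/7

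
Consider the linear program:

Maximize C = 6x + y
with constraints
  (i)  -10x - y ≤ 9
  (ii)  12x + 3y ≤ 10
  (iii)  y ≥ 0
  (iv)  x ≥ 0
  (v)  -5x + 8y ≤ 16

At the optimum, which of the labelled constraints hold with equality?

(ii) and (iii)

Vertices and C = 6x + y:
  (5/6, 0) → C = 5
  (32/111, 242/111) → C = 434/111
  (0, 0) → C = 0
  (0, 2) → C = 2

The maximum is at (5/6, 0). Substituting into each constraint, equality holds for (ii) and (iii); the remaining constraints have slack.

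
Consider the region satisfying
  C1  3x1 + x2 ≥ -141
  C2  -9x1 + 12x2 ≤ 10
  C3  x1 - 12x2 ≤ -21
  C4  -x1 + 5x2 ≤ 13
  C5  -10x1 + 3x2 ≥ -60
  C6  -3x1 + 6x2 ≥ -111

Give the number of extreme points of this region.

Of the 15 pairwise boundary intersections, those satisfying every inequality are:
  (11/8, 179/96)
  (106/33, 107/33)
  (87/13, 30/13)
  (339/47, 190/47)

4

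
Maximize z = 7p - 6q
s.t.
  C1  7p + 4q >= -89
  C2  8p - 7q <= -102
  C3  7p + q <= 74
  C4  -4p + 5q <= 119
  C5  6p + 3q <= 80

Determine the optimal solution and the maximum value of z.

p = 127/33, q = 626/33, maximum z = -2867/33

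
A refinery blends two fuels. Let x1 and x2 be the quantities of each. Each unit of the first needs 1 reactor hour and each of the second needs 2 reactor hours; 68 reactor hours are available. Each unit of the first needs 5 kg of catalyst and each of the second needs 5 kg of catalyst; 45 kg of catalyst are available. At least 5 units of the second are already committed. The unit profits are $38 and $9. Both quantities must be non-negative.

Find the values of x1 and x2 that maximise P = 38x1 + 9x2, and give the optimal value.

x1 = 4, x2 = 5, maximum P = 197

Feasible corners and P = 38x1 + 9x2:
  (0, 9) → P = 81
  (0, 5) → P = 45
  (4, 5) → P = 197

The binding constraints are 5x1 + 5x2 = 45 and x2 = 5.
Solving simultaneously gives x1 = 4, x2 = 5.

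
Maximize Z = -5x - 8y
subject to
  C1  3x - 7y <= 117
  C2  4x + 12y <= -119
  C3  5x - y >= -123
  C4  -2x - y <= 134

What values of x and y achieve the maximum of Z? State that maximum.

x = -489/16, y = -477/16, maximum Z = 6261/16

Feasible corners and Z = -5x - 8y:
  (571/64, -825/64) → Z = 3745/64
  (-489/16, -477/16) → Z = 6261/16
  (-1595/64, -103/64) → Z = 8799/64

At the optimal vertex, 3x - 7y = 117 and 5x - y = -123.
Solving simultaneously gives x = -489/16, y = -477/16.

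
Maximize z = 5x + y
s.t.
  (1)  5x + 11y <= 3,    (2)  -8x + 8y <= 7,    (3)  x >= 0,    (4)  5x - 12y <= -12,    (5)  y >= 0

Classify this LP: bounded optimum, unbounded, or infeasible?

infeasible

The boundaries 5x + 11y = 3 and x = 0 meet at (0, 3/11), but that point violates 5x - 12y ≤ -12. Every candidate vertex is excluded by some other constraint, so the feasible region is empty.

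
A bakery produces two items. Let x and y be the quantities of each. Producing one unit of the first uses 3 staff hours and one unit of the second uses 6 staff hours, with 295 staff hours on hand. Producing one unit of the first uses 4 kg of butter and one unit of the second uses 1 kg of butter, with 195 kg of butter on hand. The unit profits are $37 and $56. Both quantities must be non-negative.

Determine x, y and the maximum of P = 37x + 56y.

Feasible corners and P = 37x + 56y:
  (0, 0) → P = 0
  (0, 295/6) → P = 8260/3
  (195/4, 0) → P = 7215/4
  (125/3, 85/3) → P = 9385/3

The optimum lies where 3x + 6y = 295 and 4x + y = 195.
Solving simultaneously gives x = 125/3, y = 85/3.

x = 125/3, y = 85/3, maximum P = 9385/3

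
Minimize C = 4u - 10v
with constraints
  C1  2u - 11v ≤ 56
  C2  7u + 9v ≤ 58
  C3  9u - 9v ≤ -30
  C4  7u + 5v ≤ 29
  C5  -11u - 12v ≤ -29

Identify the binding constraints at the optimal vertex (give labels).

Extreme points and C = 4u - 10v:
  (-29/28, 29/4) → C = -1073/14
  (-29, 29) → C = -406
  (37/36, 157/36) → C = -79/2
  (-11/23, 197/69) → C = -2102/69

The minimum is at (-29, 29). Substituting into each constraint, equality holds for C2 and C5; the remaining constraints have slack.

C2 and C5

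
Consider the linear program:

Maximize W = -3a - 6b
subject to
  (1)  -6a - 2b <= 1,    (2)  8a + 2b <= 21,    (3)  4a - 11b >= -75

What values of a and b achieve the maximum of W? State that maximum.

Extreme points and W = -3a - 6b:
  (11, -67/2) → W = 168
  (-161/74, 223/37) → W = -2193/74
  (27/32, 57/8) → W = -1449/32

a = 11, b = -67/2, maximum W = 168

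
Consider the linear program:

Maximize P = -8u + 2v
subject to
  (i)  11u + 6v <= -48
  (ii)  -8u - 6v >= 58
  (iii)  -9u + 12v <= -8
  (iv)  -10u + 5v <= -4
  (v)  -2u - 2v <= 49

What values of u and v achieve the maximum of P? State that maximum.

Vertices and P = -8u + 2v:
  (10/3, -127/9) → P = -494/9
  (99/5, -443/10) → P = -247
  (-133/50, -153/25) → P = 226/25
  (-79/10, -83/5) → P = 30

The optimum lies where -10u + 5v = -4 and -2u - 2v = 49.
Solving simultaneously gives u = -79/10, v = -83/5.

u = -79/10, v = -83/5, maximum P = 30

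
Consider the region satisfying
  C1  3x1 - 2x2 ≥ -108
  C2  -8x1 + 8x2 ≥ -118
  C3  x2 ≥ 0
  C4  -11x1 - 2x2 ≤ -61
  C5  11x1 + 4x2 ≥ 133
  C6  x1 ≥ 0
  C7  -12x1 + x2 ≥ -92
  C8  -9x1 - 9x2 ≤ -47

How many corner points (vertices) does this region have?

4

Intersecting each pair of boundary lines and keeping only the points that satisfy every inequality leaves:
  (0, 54)
  (292/21, 524/7)
  (0, 133/4)
  (501/59, 584/59)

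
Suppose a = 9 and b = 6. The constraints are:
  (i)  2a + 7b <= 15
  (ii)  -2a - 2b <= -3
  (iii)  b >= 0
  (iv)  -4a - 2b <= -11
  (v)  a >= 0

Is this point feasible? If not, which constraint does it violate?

Constraint (i): 2a + 7b = 60, which is not ≤ 15. All other constraints are satisfied.

not feasible — violates (i)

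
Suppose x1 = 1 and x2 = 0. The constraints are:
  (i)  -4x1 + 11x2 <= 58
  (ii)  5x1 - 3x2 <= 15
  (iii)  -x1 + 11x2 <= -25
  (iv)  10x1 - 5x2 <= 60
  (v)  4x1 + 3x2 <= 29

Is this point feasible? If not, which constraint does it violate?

Constraint (iii): -x1 + 11x2 = -1, which is not ≤ -25. All other constraints are satisfied.

not feasible — violates (iii)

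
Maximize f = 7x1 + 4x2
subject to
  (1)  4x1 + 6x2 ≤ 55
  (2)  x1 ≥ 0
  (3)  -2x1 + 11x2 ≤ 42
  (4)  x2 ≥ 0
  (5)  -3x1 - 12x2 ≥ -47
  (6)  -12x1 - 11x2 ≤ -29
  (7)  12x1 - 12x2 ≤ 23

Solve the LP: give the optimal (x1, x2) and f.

x1 = 14/3, x2 = 11/4, maximum f = 131/3

Feasible corners and f = 7x1 + 4x2:
  (0, 42/11) → f = 168/11
  (0, 29/11) → f = 116/11
  (13/57, 220/57) → f = 971/57
  (14/3, 11/4) → f = 131/3
  (601/276, 6/23) → f = 4495/276

The binding constraints are -3x1 - 12x2 = -47 and 12x1 - 12x2 = 23.
Solving simultaneously gives x1 = 14/3, x2 = 11/4.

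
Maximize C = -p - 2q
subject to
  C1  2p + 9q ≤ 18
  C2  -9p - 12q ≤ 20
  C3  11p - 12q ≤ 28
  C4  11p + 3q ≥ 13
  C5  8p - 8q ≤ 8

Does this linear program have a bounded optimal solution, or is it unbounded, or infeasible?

bounded optimum

Extreme points and C = -p - 2q:
  (21/31, 172/93) → C = -407/93
  (27/11, 16/11) → C = -59/11
  (8/7, 1/7) → C = -10/7
The feasible region has finitely many vertices and no improving ray; the maximum is -10/7 at (8/7, 1/7).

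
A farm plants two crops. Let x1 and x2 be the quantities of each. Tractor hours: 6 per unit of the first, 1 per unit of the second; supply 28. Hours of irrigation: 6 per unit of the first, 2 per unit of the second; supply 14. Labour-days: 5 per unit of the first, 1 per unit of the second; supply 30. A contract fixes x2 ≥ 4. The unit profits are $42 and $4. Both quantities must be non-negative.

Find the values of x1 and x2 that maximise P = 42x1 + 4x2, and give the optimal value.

Vertices and P = 42x1 + 4x2:
  (0, 7) → P = 28
  (0, 4) → P = 16
  (1, 4) → P = 58

At the optimal vertex, 6x1 + 2x2 = 14 and x2 = 4.
Solving simultaneously gives x1 = 1, x2 = 4.

x1 = 1, x2 = 4, maximum P = 58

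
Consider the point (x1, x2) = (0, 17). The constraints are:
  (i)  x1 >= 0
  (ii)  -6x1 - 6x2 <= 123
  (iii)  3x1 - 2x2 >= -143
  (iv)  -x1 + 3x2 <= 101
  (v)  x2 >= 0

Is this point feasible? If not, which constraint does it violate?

feasible

(i): 0 ≥ 0 ✓
(ii): -102 ≤ 123 ✓
(iii): -34 ≥ -143 ✓
(iv): 51 ≤ 101 ✓
(v): 17 ≥ 0 ✓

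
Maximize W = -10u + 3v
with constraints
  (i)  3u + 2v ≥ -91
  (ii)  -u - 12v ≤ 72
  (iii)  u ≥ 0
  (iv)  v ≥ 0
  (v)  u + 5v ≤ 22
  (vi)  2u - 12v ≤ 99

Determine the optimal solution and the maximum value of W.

u = 0, v = 22/5, maximum W = 66/5

Feasible corners and W = -10u + 3v:
  (0, 0) → W = 0
  (0, 22/5) → W = 66/5
  (22, 0) → W = -220

The binding constraints are u = 0 and u + 5v = 22.
Solving simultaneously gives u = 0, v = 22/5.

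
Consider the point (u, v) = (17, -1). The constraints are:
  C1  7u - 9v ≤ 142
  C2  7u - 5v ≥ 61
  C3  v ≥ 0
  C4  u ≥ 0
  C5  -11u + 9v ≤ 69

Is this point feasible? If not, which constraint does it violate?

not feasible — violates C3

Constraint C3: v = -1, which is not ≥ 0. All other constraints are satisfied.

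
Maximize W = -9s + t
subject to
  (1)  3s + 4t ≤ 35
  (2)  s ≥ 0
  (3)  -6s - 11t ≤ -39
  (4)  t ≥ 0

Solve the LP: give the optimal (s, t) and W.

s = 0, t = 35/4, maximum W = 35/4

The optimum lies where 3s + 4t = 35 and s = 0.
Solving simultaneously gives s = 0, t = 35/4.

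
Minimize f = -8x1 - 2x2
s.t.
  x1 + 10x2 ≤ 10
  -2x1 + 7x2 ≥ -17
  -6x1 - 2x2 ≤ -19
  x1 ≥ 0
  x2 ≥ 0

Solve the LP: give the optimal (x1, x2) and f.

x1 = 80/9, x2 = 1/9, minimum f = -214/3

Corner points and f = -8x1 - 2x2:
  (80/9, 1/9) → f = -214/3
  (85/29, 41/58) → f = -721/29
  (17/2, 0) → f = -68
  (19/6, 0) → f = -76/3

The optimum lies where x1 + 10x2 = 10 and -2x1 + 7x2 = -17.
Solving simultaneously gives x1 = 80/9, x2 = 1/9.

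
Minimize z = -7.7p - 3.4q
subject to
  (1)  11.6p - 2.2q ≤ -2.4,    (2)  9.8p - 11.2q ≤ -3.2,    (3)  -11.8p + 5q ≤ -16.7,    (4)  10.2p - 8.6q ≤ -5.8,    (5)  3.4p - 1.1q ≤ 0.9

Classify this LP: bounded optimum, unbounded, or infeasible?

infeasible

The boundaries 11.6p - 2.2q = -2.4 and 10.2p - 8.6q = -5.8 meet at (-197/1933, 1070/1933), but that point violates -11.8p + 5q ≤ -16.7. Every candidate vertex is excluded by some other constraint, so the feasible region is empty.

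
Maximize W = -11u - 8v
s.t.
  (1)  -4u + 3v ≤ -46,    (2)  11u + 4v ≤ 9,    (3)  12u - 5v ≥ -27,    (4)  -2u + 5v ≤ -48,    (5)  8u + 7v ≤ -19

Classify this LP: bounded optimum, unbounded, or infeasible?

unbounded

From the feasible point (211/49, -470/49), moving in the direction (4, -11) keeps every constraint satisfied while W increases without bound.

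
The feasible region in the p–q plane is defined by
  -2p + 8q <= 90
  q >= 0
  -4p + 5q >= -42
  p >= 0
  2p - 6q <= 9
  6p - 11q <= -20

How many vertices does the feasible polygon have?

Of the 15 pairwise boundary intersections, those satisfying every inequality are:
  (0, 45/4)
  (415/13, 250/13)
  (0, 20/11)

3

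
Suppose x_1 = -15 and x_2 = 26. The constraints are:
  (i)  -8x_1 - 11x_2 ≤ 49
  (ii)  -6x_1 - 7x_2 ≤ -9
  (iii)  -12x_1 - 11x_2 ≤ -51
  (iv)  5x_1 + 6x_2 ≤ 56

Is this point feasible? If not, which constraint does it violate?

Constraint (iv): 5x_1 + 6x_2 = 81, which is not ≤ 56. All other constraints are satisfied.

not feasible — violates (iv)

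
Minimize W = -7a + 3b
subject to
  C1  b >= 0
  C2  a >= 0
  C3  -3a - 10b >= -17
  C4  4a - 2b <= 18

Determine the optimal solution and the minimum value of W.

Extreme points and W = -7a + 3b:
  (0, 0) → W = 0
  (9/2, 0) → W = -63/2
  (0, 17/10) → W = 51/10
  (107/23, 7/23) → W = -728/23

The optimum lies where -3a - 10b = -17 and 4a - 2b = 18.
Solving simultaneously gives a = 107/23, b = 7/23.

a = 107/23, b = 7/23, minimum W = -728/23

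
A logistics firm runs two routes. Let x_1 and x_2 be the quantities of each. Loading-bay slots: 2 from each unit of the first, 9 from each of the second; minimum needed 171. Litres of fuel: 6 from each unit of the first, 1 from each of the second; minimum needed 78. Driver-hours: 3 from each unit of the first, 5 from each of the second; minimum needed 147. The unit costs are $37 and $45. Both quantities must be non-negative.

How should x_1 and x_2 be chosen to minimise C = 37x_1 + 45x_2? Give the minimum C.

Corner points and C = 37x_1 + 45x_2:
  (0, 78) → C = 3510
  (171/2, 0) → C = 6327/2
  (468/17, 219/17) → C = 27171/17
  (9, 24) → C = 1413
The feasible region is unbounded (it extends along (0, 1), (1, 0)), but C strictly increases along every unbounded feasible direction, so there is no improving ray and the minimum is attained at a vertex.

At the optimal vertex, 6x_1 + x_2 = 78 and 3x_1 + 5x_2 = 147.
Solving simultaneously gives x_1 = 9, x_2 = 24.

x_1 = 9, x_2 = 24, minimum C = 1413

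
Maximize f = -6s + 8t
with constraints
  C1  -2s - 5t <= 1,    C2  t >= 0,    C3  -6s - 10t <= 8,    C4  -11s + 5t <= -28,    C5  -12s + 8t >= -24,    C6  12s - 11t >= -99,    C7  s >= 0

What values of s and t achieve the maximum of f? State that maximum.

s = 88/3, t = 41, maximum f = 152

Feasible corners and f = -6s + 8t:
  (26/7, 18/7) → f = -12/7
  (803/61, 1425/61) → f = 6582/61
  (88/3, 41) → f = 152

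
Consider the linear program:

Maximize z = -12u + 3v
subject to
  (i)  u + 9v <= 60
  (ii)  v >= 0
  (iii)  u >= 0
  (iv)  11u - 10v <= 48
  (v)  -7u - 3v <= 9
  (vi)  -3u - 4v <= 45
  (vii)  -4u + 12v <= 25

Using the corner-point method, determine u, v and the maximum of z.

Extreme points and z = -12u + 3v:
  (0, 0) → z = 0
  (48/11, 0) → z = -576/11
  (0, 25/12) → z = 25/4
  (413/46, 467/92) → z = -8511/92

The optimum lies where u = 0 and -4u + 12v = 25.
Solving simultaneously gives u = 0, v = 25/12.

u = 0, v = 25/12, maximum z = 25/4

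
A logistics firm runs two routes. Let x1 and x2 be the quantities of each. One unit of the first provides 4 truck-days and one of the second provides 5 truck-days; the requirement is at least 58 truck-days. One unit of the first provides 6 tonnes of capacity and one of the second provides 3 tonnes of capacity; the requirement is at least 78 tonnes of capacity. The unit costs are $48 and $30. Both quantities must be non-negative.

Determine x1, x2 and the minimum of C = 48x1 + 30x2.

The feasible region is unbounded (it extends along (0, 1), (1, 0)), but C strictly increases along every unbounded feasible direction, so there is no improving ray and the minimum is attained at a vertex.

At the optimal vertex, 4x1 + 5x2 = 58 and 6x1 + 3x2 = 78.
Solving simultaneously gives x1 = 12, x2 = 2.

x1 = 12, x2 = 2, minimum C = 636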